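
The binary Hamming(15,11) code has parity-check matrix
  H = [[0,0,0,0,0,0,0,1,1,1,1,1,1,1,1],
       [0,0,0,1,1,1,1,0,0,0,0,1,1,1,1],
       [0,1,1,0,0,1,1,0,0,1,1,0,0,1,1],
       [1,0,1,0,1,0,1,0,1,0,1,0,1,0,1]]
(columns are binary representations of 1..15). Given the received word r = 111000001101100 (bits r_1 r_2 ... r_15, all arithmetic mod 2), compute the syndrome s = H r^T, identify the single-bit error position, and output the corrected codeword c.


s = (0, 0, 1, 0)^T, error position = 2, corrected codeword c = 101000001101100

Compute s = H r^T mod 2 one row at a time:
  s_1 = 0 + 1 + 1 + 0 + 1 + 1 + 0 + 0 = 4 ≡ 0 (mod 2).
  s_2 = 0 + 0 + 0 + 0 + 1 + 1 + 0 + 0 = 2 ≡ 0 (mod 2).
  s_3 = 1 + 1 + 0 + 0 + 1 + 0 + 0 + 0 = 3 ≡ 1 (mod 2).
  s_4 = 1 + 1 + 0 + 0 + 1 + 0 + 1 + 0 = 4 ≡ 0 (mod 2).
s = (0, 0, 1, 0)^T — this equals column 2 of H (binary 0010), so error is at position 2.
Correct: flip bit 2 of r = 111000001101100 to get c = 101000001101100.


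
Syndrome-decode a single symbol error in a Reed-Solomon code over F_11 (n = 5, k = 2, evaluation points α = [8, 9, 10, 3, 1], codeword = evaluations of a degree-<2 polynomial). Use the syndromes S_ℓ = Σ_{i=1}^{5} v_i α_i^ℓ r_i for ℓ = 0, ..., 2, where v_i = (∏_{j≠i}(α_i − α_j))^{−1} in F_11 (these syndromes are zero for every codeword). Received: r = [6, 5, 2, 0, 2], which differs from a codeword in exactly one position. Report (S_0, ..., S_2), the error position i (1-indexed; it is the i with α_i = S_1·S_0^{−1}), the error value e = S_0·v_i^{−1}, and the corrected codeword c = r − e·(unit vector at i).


S = (4, 7, 4), error at position 3, error magnitude e = 9, c = [6, 5, 4, 0, 2].

Step 1: column multipliers v_i = (∏_{j≠i}(α_i − α_j))^{−1} mod 11.
  i = 1 (α = 8): (8−9)(8−10)(8−3)(8−1) = (−1)·(−2)·5·7 = 70 ≡ 4, so v_1 = 4^{−1} = 3 (mod 11).
  i = 2 (α = 9): (9−8)(9−10)(9−3)(9−1) = 1·(−1)·6·8 = −48 ≡ 7, so v_2 = 7^{−1} = 8 (mod 11).
  i = 3 (α = 10): (10−8)(10−9)(10−3)(10−1) = 2·1·7·9 = 126 ≡ 5, so v_3 = 5^{−1} = 9 (mod 11).
  i = 4 (α = 3): (3−8)(3−9)(3−10)(3−1) = (−5)·(−6)·(−7)·2 = −420 ≡ 9, so v_4 = 9^{−1} = 5 (mod 11).
  i = 5 (α = 1): (1−8)(1−9)(1−10)(1−3) = (−7)·(−8)·(−9)·(−2) = 1008 ≡ 7, so v_5 = 7^{−1} = 8 (mod 11).
  v = [3, 8, 9, 5, 8].
Step 2: syndromes of r = [6, 5, 2, 0, 2] (all sums mod 11).
  S_0 = Σ v_i r_i = 3·6 + 8·5 + 9·2 + 5·0 + 8·2 = 92 ≡ 4.
  S_1 = Σ v_i α_i r_i = 3·8·6 + 8·9·5 + 9·10·2 + 5·3·0 + 8·1·2 = 700 ≡ 7.
  α_i^2 mod 11 = [9, 4, 1, 9, 1].
  S_2 = Σ v_i α_i^2 r_i = 3·9·6 + 8·4·5 + 9·1·2 + 5·9·0 + 8·1·2 = 356 ≡ 4.
  S = (4, 7, 4) ≠ 0, so r is not a codeword (an error is present).
Step 3: locate the error. For a single error e at position i, S_ℓ = v_i·e·α_i^ℓ, so α_err = S_1/S_0.
  S_0^{−1} = 4^{−1} = 3 (mod 11), so α_err = 7·3 = 21 ≡ 10 = α_3. Error position i = 3.
  Consistency check: S_2/S_1 = 4·8 = 32 ≡ 10 = α_err ✓ (single-error assumption holds).
Step 4: error magnitude e = S_0/v_3 = S_0·∏_{j≠3}(α_3 − α_j) = 4·5 = 20 ≡ 9 (mod 11).
Step 5: correct position 3: c_3 = r_3 − e = 2 − 9 ≡ 4 (mod 11). Hence c = [6, 5, 4, 0, 2].
  Check: interpolating c through the α_i gives m(x) = 3 + 10·x (degree < 2) with m(α_i) = c_i for every i, so c is indeed a codeword.


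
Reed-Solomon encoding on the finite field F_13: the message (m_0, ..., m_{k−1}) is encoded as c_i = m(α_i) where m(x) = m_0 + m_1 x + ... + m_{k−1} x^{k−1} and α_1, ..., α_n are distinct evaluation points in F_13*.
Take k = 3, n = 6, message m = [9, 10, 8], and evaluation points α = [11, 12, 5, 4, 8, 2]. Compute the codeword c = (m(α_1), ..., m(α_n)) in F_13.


c = [8, 7, 12, 8, 3, 9]

Message polynomial: m(x) = 9 + 10·x + 8·x^2 (mod 13).
For each evaluation point α_i, compute m(α_i) mod 13:
  α_1 = 11: Horner steps 8 → 7 → 8, so m(11) = 8.
  α_2 = 12: Horner steps 8 → 2 → 7, so m(12) = 7.
  α_3 = 5: Horner steps 8 → 11 → 12, so m(5) = 12.
  α_4 = 4: Horner steps 8 → 3 → 8, so m(4) = 8.
  α_5 = 8: Horner steps 8 → 9 → 3, so m(8) = 3.
  α_6 = 2: Horner steps 8 → 0 → 9, so m(2) = 9.
Codeword c = [8, 7, 12, 8, 3, 9] ∈ F_13^6.


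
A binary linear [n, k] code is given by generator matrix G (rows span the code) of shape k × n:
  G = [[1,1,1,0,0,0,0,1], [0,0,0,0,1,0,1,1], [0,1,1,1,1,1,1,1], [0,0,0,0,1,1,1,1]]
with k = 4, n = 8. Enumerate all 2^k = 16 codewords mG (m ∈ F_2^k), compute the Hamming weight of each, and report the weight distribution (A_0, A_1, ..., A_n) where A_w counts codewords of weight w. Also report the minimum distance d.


Weight distribution: A_0 = 1, A_1 = 1, A_3 = 3, A_4 = 5, A_5 = 3, A_6 = 2, A_7 = 1. Minimum distance d = 1.

Enumerate all 2^4 = 16 messages m ∈ F_2^4.
For each, compute codeword c = mG in F_2^8, then tally its weight.
  m = 0000 → c = 00000000, weight = 0.
  m = 1000 → c = 11100001, weight = 4.
  m = 0100 → c = 00001011, weight = 3.
  m = 1100 → c = 11101010, weight = 5.
  m = 0010 → c = 01111111, weight = 7.
  m = 1010 → c = 10011110, weight = 5.
  m = 0110 → c = 01110100, weight = 4.
  m = 1110 → c = 10010101, weight = 4.
  m = 0001 → c = 00001111, weight = 4.
  m = 1001 → c = 11101110, weight = 6.
  m = 0101 → c = 00000100, weight = 1.
  m = 1101 → c = 11100101, weight = 5.
  m = 0011 → c = 01110000, weight = 3.
  m = 1011 → c = 10010001, weight = 3.
  m = 0111 → c = 01111011, weight = 6.
  m = 1111 → c = 10011010, weight = 4.
Tally weights:
  weight 0: 1 codewords.
  weight 1: 1 codewords.
  weight 3: 3 codewords.
  weight 4: 5 codewords.
  weight 5: 3 codewords.
  weight 6: 2 codewords.
  weight 7: 1 codewords.
Minimum distance d = smallest w > 0 with A_w > 0 = 1.
Sanity: Σ A_w = 16 = 2^4 = 16 ✓.


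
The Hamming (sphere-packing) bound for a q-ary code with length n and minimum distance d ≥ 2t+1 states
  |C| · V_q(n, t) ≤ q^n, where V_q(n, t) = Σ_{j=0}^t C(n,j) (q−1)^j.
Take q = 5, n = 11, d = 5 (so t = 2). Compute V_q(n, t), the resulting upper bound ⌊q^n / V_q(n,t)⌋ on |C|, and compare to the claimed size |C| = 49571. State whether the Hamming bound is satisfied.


V_q(n, t) = 925, q^n = 48828125, Hamming bound = 52787, |C| = 49571 ≤ bound (satisfied).

Step 1: Compute V_q(n, t) = Σ_{j=0}^2 C(n, j) (q−1)^j.
  j = 0: C(11,0)·(4)^0 = 1·1 = 1.
  j = 1: C(11,1)·(4)^1 = 11·4 = 44.
  j = 2: C(11,2)·(4)^2 = 55·16 = 880.
  V_q(n, t) = 1 + 44 + 880 = 925.
Step 2: q^n = 5^11 = 48828125.
Step 3: Hamming bound ⌊q^n / V_q(n,t)⌋ = ⌊48828125/925⌋ = 52787.
Step 4: Compare |C| = 49571 to 52787: satisfied.
The claimed |C| lies below the Hamming bound.


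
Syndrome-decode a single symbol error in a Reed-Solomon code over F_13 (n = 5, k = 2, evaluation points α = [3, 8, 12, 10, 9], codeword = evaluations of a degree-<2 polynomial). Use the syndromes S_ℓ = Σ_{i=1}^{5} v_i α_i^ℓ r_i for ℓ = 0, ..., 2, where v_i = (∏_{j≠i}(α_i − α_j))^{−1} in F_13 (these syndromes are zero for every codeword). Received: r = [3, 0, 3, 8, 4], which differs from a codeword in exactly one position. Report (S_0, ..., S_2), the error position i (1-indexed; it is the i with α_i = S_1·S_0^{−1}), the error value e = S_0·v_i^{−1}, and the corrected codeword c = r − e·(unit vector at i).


S = (2, 6, 5), error at position 1, error magnitude e = 10, c = [6, 0, 3, 8, 4].

Step 1: column multipliers v_i = (∏_{j≠i}(α_i − α_j))^{−1} mod 13.
  i = 1 (α = 3): (3−8)(3−12)(3−10)(3−9) = (−5)·(−9)·(−7)·(−6) = 1890 ≡ 5, so v_1 = 5^{−1} = 8 (mod 13).
  i = 2 (α = 8): (8−3)(8−12)(8−10)(8−9) = 5·(−4)·(−2)·(−1) = −40 ≡ 12, so v_2 = 12^{−1} = 12 (mod 13).
  i = 3 (α = 12): (12−3)(12−8)(12−10)(12−9) = 9·4·2·3 = 216 ≡ 8, so v_3 = 8^{−1} = 5 (mod 13).
  i = 4 (α = 10): (10−3)(10−8)(10−12)(10−9) = 7·2·(−2)·1 = −28 ≡ 11, so v_4 = 11^{−1} = 6 (mod 13).
  i = 5 (α = 9): (9−3)(9−8)(9−12)(9−10) = 6·1·(−3)·(−1) = 18 ≡ 5, so v_5 = 5^{−1} = 8 (mod 13).
  v = [8, 12, 5, 6, 8].
Step 2: syndromes of r = [3, 0, 3, 8, 4] (all sums mod 13).
  S_0 = Σ v_i r_i = 8·3 + 12·0 + 5·3 + 6·8 + 8·4 = 119 ≡ 2.
  S_1 = Σ v_i α_i r_i = 8·3·3 + 12·8·0 + 5·12·3 + 6·10·8 + 8·9·4 = 1020 ≡ 6.
  α_i^2 mod 13 = [9, 12, 1, 9, 3].
  S_2 = Σ v_i α_i^2 r_i = 8·9·3 + 12·12·0 + 5·1·3 + 6·9·8 + 8·3·4 = 759 ≡ 5.
  S = (2, 6, 5) ≠ 0, so r is not a codeword (an error is present).
Step 3: locate the error. For a single error e at position i, S_ℓ = v_i·e·α_i^ℓ, so α_err = S_1/S_0.
  S_0^{−1} = 2^{−1} = 7 (mod 13), so α_err = 6·7 = 42 ≡ 3 = α_1. Error position i = 1.
  Consistency check: S_2/S_1 = 5·11 = 55 ≡ 3 = α_err ✓ (single-error assumption holds).
Step 4: error magnitude e = S_0/v_1 = S_0·∏_{j≠1}(α_1 − α_j) = 2·5 = 10 ≡ 10 (mod 13).
Step 5: correct position 1: c_1 = r_1 − e = 3 − 10 ≡ 6 (mod 13). Hence c = [6, 0, 3, 8, 4].
  Check: interpolating c through the α_i gives m(x) = 7 + 4·x (degree < 2) with m(α_i) = c_i for every i, so c is indeed a codeword.


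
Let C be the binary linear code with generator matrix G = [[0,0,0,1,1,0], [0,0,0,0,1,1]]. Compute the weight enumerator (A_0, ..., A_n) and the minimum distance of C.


Weight distribution: A_0 = 1, A_2 = 3. Minimum distance d = 2.

Enumerate all 2^2 = 4 messages m ∈ F_2^2.
For each, compute codeword c = mG in F_2^6, then tally its weight.
  m = 00 → c = 000000, weight = 0.
  m = 10 → c = 000110, weight = 2.
  m = 01 → c = 000011, weight = 2.
  m = 11 → c = 000101, weight = 2.
Tally weights:
  weight 0: 1 codewords.
  weight 2: 3 codewords.
Minimum distance d = smallest w > 0 with A_w > 0 = 2.
Sanity: Σ A_w = 4 = 2^2 = 4 ✓.


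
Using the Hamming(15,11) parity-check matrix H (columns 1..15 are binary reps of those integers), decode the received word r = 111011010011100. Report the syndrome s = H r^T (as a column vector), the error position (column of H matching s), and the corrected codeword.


s = (0, 0, 0, 1)^T, error position = 1, corrected codeword c = 011011010011100

Compute s = H r^T mod 2 one row at a time:
  s_1 = 1 + 0 + 0 + 1 + 1 + 1 + 0 + 0 = 4 ≡ 0 (mod 2).
  s_2 = 0 + 1 + 1 + 0 + 1 + 1 + 0 + 0 = 4 ≡ 0 (mod 2).
  s_3 = 1 + 1 + 1 + 0 + 0 + 1 + 0 + 0 = 4 ≡ 0 (mod 2).
  s_4 = 1 + 1 + 1 + 0 + 0 + 1 + 1 + 0 = 5 ≡ 1 (mod 2).
s = (0, 0, 0, 1)^T — this equals column 1 of H (binary 0001), so error is at position 1.
Correct: flip bit 1 of r = 111011010011100 to get c = 011011010011100.


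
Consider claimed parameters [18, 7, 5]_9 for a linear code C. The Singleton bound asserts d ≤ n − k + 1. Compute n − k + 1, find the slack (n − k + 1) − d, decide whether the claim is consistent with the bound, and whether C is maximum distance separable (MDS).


Singleton RHS = n − k + 1 = 12, slack = 7, bound satisfied, not MDS.

Singleton bound: d ≤ n − k + 1.
Here n = 18, k = 7, so n − k + 1 = 12.
Given d = 5, check d ≤ 12: YES.
Slack = (n − k + 1) − d = 7.
The code is NOT MDS (slack = 7 > 0).
Description: the claimed parameters are [18, 7, 5]_9; such a code would be non-MDS.


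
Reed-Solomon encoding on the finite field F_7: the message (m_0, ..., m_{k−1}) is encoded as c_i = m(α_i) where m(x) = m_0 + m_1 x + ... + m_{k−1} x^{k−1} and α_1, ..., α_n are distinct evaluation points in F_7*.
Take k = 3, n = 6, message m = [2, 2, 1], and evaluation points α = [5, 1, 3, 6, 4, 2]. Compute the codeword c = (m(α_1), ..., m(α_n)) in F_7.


c = [2, 5, 3, 1, 5, 3]

Message polynomial: m(x) = 2 + 2·x + 1·x^2 (mod 7).
For each evaluation point α_i, compute m(α_i) mod 7:
  α_1 = 5: Horner steps 1 → 0 → 2, so m(5) = 2.
  α_2 = 1: Horner steps 1 → 3 → 5, so m(1) = 5.
  α_3 = 3: Horner steps 1 → 5 → 3, so m(3) = 3.
  α_4 = 6: Horner steps 1 → 1 → 1, so m(6) = 1.
  α_5 = 4: Horner steps 1 → 6 → 5, so m(4) = 5.
  α_6 = 2: Horner steps 1 → 4 → 3, so m(2) = 3.
Codeword c = [2, 5, 3, 1, 5, 3] ∈ F_7^6.


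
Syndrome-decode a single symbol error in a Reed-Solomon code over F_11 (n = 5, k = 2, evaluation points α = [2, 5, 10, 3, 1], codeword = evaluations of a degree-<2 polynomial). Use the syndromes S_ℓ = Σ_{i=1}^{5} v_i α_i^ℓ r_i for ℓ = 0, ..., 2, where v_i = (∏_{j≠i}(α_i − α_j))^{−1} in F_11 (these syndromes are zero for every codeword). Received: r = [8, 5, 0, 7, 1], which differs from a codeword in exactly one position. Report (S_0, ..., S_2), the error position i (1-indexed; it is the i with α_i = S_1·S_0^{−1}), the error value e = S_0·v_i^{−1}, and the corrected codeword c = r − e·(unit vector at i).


S = (6, 6, 6), error at position 5, error magnitude e = 3, c = [8, 5, 0, 7, 9].

Step 1: column multipliers v_i = (∏_{j≠i}(α_i − α_j))^{−1} mod 11.
  i = 1 (α = 2): (2−5)(2−10)(2−3)(2−1) = (−3)·(−8)·(−1)·1 = −24 ≡ 9, so v_1 = 9^{−1} = 5 (mod 11).
  i = 2 (α = 5): (5−2)(5−10)(5−3)(5−1) = 3·(−5)·2·4 = −120 ≡ 1, so v_2 = 1^{−1} = 1 (mod 11).
  i = 3 (α = 10): (10−2)(10−5)(10−3)(10−1) = 8·5·7·9 = 2520 ≡ 1, so v_3 = 1^{−1} = 1 (mod 11).
  i = 4 (α = 3): (3−2)(3−5)(3−10)(3−1) = 1·(−2)·(−7)·2 = 28 ≡ 6, so v_4 = 6^{−1} = 2 (mod 11).
  i = 5 (α = 1): (1−2)(1−5)(1−10)(1−3) = (−1)·(−4)·(−9)·(−2) = 72 ≡ 6, so v_5 = 6^{−1} = 2 (mod 11).
  v = [5, 1, 1, 2, 2].
Step 2: syndromes of r = [8, 5, 0, 7, 1] (all sums mod 11).
  S_0 = Σ v_i r_i = 5·8 + 1·5 + 1·0 + 2·7 + 2·1 = 61 ≡ 6.
  S_1 = Σ v_i α_i r_i = 5·2·8 + 1·5·5 + 1·10·0 + 2·3·7 + 2·1·1 = 149 ≡ 6.
  α_i^2 mod 11 = [4, 3, 1, 9, 1].
  S_2 = Σ v_i α_i^2 r_i = 5·4·8 + 1·3·5 + 1·1·0 + 2·9·7 + 2·1·1 = 303 ≡ 6.
  S = (6, 6, 6) ≠ 0, so r is not a codeword (an error is present).
Step 3: locate the error. For a single error e at position i, S_ℓ = v_i·e·α_i^ℓ, so α_err = S_1/S_0.
  S_0^{−1} = 6^{−1} = 2 (mod 11), so α_err = 6·2 = 12 ≡ 1 = α_5. Error position i = 5.
  Consistency check: S_2/S_1 = 6·2 = 12 ≡ 1 = α_err ✓ (single-error assumption holds).
Step 4: error magnitude e = S_0/v_5 = S_0·∏_{j≠5}(α_5 − α_j) = 6·6 = 36 ≡ 3 (mod 11).
Step 5: correct position 5: c_5 = r_5 − e = 1 − 3 ≡ 9 (mod 11). Hence c = [8, 5, 0, 7, 9].
  Check: interpolating c through the α_i gives m(x) = 10 + 10·x (degree < 2) with m(α_i) = c_i for every i, so c is indeed a codeword.


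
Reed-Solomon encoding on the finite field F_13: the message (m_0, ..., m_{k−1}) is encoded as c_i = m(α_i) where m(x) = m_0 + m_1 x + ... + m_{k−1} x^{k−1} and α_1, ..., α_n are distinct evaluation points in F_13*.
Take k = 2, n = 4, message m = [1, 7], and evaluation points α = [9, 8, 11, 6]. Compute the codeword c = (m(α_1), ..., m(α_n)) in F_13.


c = [12, 5, 0, 4]

Message polynomial: m(x) = 1 + 7·x (mod 13).
For each evaluation point α_i, compute m(α_i) mod 13:
  α_1 = 9: Horner steps 7 → 12, so m(9) = 12.
  α_2 = 8: Horner steps 7 → 5, so m(8) = 5.
  α_3 = 11: Horner steps 7 → 0, so m(11) = 0.
  α_4 = 6: Horner steps 7 → 4, so m(6) = 4.
Codeword c = [12, 5, 0, 4] ∈ F_13^4.


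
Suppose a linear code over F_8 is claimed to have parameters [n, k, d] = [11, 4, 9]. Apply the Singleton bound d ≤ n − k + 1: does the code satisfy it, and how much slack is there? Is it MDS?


Singleton RHS = n − k + 1 = 8, slack = -1, bound violated (no such code; not MDS).

Singleton bound: d ≤ n − k + 1.
Here n = 11, k = 4, so n − k + 1 = 8.
Given d = 9, check d ≤ 8: NO.
Slack = (n − k + 1) − d = -1.
The slack is negative: d = 9 exceeds n − k + 1 = 8 by 1, so the Singleton bound is violated and no linear [11, 4, 9]_8 code can exist. In particular it is not MDS (MDS requires d = n − k + 1 exactly).
Description: the claimed parameters are [11, 4, 9]_8; such a code would be impossible (violates the Singleton bound).


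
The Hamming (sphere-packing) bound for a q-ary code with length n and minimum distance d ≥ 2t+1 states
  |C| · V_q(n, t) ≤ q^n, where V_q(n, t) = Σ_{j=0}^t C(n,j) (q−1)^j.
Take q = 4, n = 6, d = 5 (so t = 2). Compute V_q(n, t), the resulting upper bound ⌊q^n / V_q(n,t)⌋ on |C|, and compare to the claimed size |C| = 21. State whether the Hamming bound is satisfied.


V_q(n, t) = 154, q^n = 4096, Hamming bound = 26, |C| = 21 ≤ bound (satisfied).

Step 1: Compute V_q(n, t) = Σ_{j=0}^2 C(n, j) (q−1)^j.
  j = 0: C(6,0)·(3)^0 = 1·1 = 1.
  j = 1: C(6,1)·(3)^1 = 6·3 = 18.
  j = 2: C(6,2)·(3)^2 = 15·9 = 135.
  V_q(n, t) = 1 + 18 + 135 = 154.
Step 2: q^n = 4^6 = 4096.
Step 3: Hamming bound ⌊q^n / V_q(n,t)⌋ = ⌊4096/154⌋ = 26.
Step 4: Compare |C| = 21 to 26: satisfied.
The claimed |C| lies below the Hamming bound.


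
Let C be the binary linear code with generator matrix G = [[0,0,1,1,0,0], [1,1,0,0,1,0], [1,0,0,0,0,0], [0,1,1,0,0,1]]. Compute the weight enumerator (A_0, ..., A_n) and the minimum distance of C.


Weight distribution: A_0 = 1, A_1 = 1, A_2 = 2, A_3 = 6, A_4 = 5, A_5 = 1. Minimum distance d = 1.

Enumerate all 2^4 = 16 messages m ∈ F_2^4.
For each, compute codeword c = mG in F_2^6, then tally its weight.
  m = 0000 → c = 000000, weight = 0.
  m = 1000 → c = 001100, weight = 2.
  m = 0100 → c = 110010, weight = 3.
  m = 1100 → c = 111110, weight = 5.
  m = 0010 → c = 100000, weight = 1.
  m = 1010 → c = 101100, weight = 3.
  m = 0110 → c = 010010, weight = 2.
  m = 1110 → c = 011110, weight = 4.
  m = 0001 → c = 011001, weight = 3.
  m = 1001 → c = 010101, weight = 3.
  m = 0101 → c = 101011, weight = 4.
  m = 1101 → c = 100111, weight = 4.
  m = 0011 → c = 111001, weight = 4.
  m = 1011 → c = 110101, weight = 4.
  m = 0111 → c = 001011, weight = 3.
  m = 1111 → c = 000111, weight = 3.
Tally weights:
  weight 0: 1 codewords.
  weight 1: 1 codewords.
  weight 2: 2 codewords.
  weight 3: 6 codewords.
  weight 4: 5 codewords.
  weight 5: 1 codewords.
Minimum distance d = smallest w > 0 with A_w > 0 = 1.
Sanity: Σ A_w = 16 = 2^4 = 16 ✓.


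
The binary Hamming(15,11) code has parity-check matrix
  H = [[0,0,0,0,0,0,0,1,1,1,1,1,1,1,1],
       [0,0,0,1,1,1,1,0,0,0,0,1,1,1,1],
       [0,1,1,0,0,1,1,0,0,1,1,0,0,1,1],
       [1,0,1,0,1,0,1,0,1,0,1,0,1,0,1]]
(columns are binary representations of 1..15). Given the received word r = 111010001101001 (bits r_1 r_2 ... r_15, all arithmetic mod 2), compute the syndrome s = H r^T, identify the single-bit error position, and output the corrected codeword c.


s = (0, 1, 0, 1)^T, error position = 5, corrected codeword c = 111000001101001

Compute s = H r^T mod 2 one row at a time:
  s_1 = 0 + 1 + 1 + 0 + 1 + 0 + 0 + 1 = 4 ≡ 0 (mod 2).
  s_2 = 0 + 1 + 0 + 0 + 1 + 0 + 0 + 1 = 3 ≡ 1 (mod 2).
  s_3 = 1 + 1 + 0 + 0 + 1 + 0 + 0 + 1 = 4 ≡ 0 (mod 2).
  s_4 = 1 + 1 + 1 + 0 + 1 + 0 + 0 + 1 = 5 ≡ 1 (mod 2).
s = (0, 1, 0, 1)^T — this equals column 5 of H (binary 0101), so error is at position 5.
Correct: flip bit 5 of r = 111010001101001 to get c = 111000001101001.


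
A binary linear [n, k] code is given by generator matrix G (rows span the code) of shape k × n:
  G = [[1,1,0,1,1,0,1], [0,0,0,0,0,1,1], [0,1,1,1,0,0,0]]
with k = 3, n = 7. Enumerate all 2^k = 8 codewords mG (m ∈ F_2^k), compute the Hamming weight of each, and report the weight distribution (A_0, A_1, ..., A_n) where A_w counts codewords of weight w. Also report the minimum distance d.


Weight distribution: A_0 = 1, A_2 = 1, A_3 = 1, A_4 = 2, A_5 = 3. Minimum distance d = 2.

Enumerate all 2^3 = 8 messages m ∈ F_2^3.
For each, compute codeword c = mG in F_2^7, then tally its weight.
  m = 000 → c = 0000000, weight = 0.
  m = 100 → c = 1101101, weight = 5.
  m = 010 → c = 0000011, weight = 2.
  m = 110 → c = 1101110, weight = 5.
  m = 001 → c = 0111000, weight = 3.
  m = 101 → c = 1010101, weight = 4.
  m = 011 → c = 0111011, weight = 5.
  m = 111 → c = 1010110, weight = 4.
Tally weights:
  weight 0: 1 codewords.
  weight 2: 1 codewords.
  weight 3: 1 codewords.
  weight 4: 2 codewords.
  weight 5: 3 codewords.
Minimum distance d = smallest w > 0 with A_w > 0 = 2.
Sanity: Σ A_w = 8 = 2^3 = 8 ✓.


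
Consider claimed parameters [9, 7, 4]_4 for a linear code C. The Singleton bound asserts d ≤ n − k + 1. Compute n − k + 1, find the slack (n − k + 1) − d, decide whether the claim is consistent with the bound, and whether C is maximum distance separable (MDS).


Singleton RHS = n − k + 1 = 3, slack = -1, bound violated (no such code; not MDS).

Singleton bound: d ≤ n − k + 1.
Here n = 9, k = 7, so n − k + 1 = 3.
Given d = 4, check d ≤ 3: NO.
Slack = (n − k + 1) − d = -1.
The slack is negative: d = 4 exceeds n − k + 1 = 3 by 1, so the Singleton bound is violated and no linear [9, 7, 4]_4 code can exist. In particular it is not MDS (MDS requires d = n − k + 1 exactly).
Description: the claimed parameters are [9, 7, 4]_4; such a code would be impossible (violates the Singleton bound).


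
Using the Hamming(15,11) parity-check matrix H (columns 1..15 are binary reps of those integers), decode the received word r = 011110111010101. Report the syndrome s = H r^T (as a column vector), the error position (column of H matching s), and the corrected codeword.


s = (1, 1, 1, 1)^T, error position = 15, corrected codeword c = 011110111010100

Compute s = H r^T mod 2 one row at a time:
  s_1 = 1 + 1 + 0 + 1 + 0 + 1 + 0 + 1 = 5 ≡ 1 (mod 2).
  s_2 = 1 + 1 + 0 + 1 + 0 + 1 + 0 + 1 = 5 ≡ 1 (mod 2).
  s_3 = 1 + 1 + 0 + 1 + 0 + 1 + 0 + 1 = 5 ≡ 1 (mod 2).
  s_4 = 0 + 1 + 1 + 1 + 1 + 1 + 1 + 1 = 7 ≡ 1 (mod 2).
s = (1, 1, 1, 1)^T — this equals column 15 of H (binary 1111), so error is at position 15.
Correct: flip bit 15 of r = 011110111010101 to get c = 011110111010100.


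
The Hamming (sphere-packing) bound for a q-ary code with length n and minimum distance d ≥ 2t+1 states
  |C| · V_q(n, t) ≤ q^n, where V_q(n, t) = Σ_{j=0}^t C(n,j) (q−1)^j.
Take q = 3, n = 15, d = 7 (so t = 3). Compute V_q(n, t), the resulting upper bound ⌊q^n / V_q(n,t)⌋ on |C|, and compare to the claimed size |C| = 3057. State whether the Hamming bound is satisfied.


V_q(n, t) = 4091, q^n = 14348907, Hamming bound = 3507, |C| = 3057 ≤ bound (satisfied).

Step 1: Compute V_q(n, t) = Σ_{j=0}^3 C(n, j) (q−1)^j.
  j = 0: C(15,0)·(2)^0 = 1·1 = 1.
  j = 1: C(15,1)·(2)^1 = 15·2 = 30.
  j = 2: C(15,2)·(2)^2 = 105·4 = 420.
  j = 3: C(15,3)·(2)^3 = 455·8 = 3640.
  V_q(n, t) = 1 + 30 + 420 + 3640 = 4091.
Step 2: q^n = 3^15 = 14348907.
Step 3: Hamming bound ⌊q^n / V_q(n,t)⌋ = ⌊14348907/4091⌋ = 3507.
Step 4: Compare |C| = 3057 to 3507: satisfied.
The claimed |C| lies below the Hamming bound.


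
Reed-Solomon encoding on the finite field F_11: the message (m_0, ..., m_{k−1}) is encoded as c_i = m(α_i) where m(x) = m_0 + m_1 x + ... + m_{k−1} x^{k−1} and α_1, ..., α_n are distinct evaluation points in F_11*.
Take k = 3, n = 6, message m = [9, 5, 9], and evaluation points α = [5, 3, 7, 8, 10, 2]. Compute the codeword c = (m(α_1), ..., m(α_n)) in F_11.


c = [6, 6, 1, 9, 2, 0]

Message polynomial: m(x) = 9 + 5·x + 9·x^2 (mod 11).
For each evaluation point α_i, compute m(α_i) mod 11:
  α_1 = 5: Horner steps 9 → 6 → 6, so m(5) = 6.
  α_2 = 3: Horner steps 9 → 10 → 6, so m(3) = 6.
  α_3 = 7: Horner steps 9 → 2 → 1, so m(7) = 1.
  α_4 = 8: Horner steps 9 → 0 → 9, so m(8) = 9.
  α_5 = 10: Horner steps 9 → 7 → 2, so m(10) = 2.
  α_6 = 2: Horner steps 9 → 1 → 0, so m(2) = 0.
Codeword c = [6, 6, 1, 9, 2, 0] ∈ F_11^6.


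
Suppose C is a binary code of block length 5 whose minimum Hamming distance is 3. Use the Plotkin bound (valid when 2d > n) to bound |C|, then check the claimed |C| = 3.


Plotkin bound M ≤ 6; given |C| = 3 ≤ bound (satisfied).

Check applicability: 2d = 6, n = 5.
2d − n = 1 > 0, so Plotkin applies.
Compute d/(2d−n) = 3/1 ≈ 3.0000.
⌊d/(2d−n)⌋ = 3.
Plotkin bound: M ≤ 2·3 = 6.
Given |C| = 3, check: satisfied.
This |C| is below the Plotkin bound.


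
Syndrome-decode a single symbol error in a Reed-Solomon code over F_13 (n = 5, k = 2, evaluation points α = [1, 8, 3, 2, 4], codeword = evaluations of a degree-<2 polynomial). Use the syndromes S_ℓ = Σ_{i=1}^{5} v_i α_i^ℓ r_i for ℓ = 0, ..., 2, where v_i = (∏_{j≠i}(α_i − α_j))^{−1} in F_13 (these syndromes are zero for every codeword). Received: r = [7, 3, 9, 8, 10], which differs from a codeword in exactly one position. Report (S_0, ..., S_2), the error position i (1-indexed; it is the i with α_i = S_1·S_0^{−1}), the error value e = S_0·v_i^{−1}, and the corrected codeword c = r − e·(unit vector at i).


S = (10, 2, 3), error at position 2, error magnitude e = 2, c = [7, 1, 9, 8, 10].

Step 1: column multipliers v_i = (∏_{j≠i}(α_i − α_j))^{−1} mod 13.
  i = 1 (α = 1): (1−8)(1−3)(1−2)(1−4) = (−7)·(−2)·(−1)·(−3) = 42 ≡ 3, so v_1 = 3^{−1} = 9 (mod 13).
  i = 2 (α = 8): (8−1)(8−3)(8−2)(8−4) = 7·5·6·4 = 840 ≡ 8, so v_2 = 8^{−1} = 5 (mod 13).
  i = 3 (α = 3): (3−1)(3−8)(3−2)(3−4) = 2·(−5)·1·(−1) = 10 ≡ 10, so v_3 = 10^{−1} = 4 (mod 13).
  i = 4 (α = 2): (2−1)(2−8)(2−3)(2−4) = 1·(−6)·(−1)·(−2) = −12 ≡ 1, so v_4 = 1^{−1} = 1 (mod 13).
  i = 5 (α = 4): (4−1)(4−8)(4−3)(4−2) = 3·(−4)·1·2 = −24 ≡ 2, so v_5 = 2^{−1} = 7 (mod 13).
  v = [9, 5, 4, 1, 7].
Step 2: syndromes of r = [7, 3, 9, 8, 10] (all sums mod 13).
  S_0 = Σ v_i r_i = 9·7 + 5·3 + 4·9 + 1·8 + 7·10 = 192 ≡ 10.
  S_1 = Σ v_i α_i r_i = 9·1·7 + 5·8·3 + 4·3·9 + 1·2·8 + 7·4·10 = 587 ≡ 2.
  α_i^2 mod 13 = [1, 12, 9, 4, 3].
  S_2 = Σ v_i α_i^2 r_i = 9·1·7 + 5·12·3 + 4·9·9 + 1·4·8 + 7·3·10 = 809 ≡ 3.
  S = (10, 2, 3) ≠ 0, so r is not a codeword (an error is present).
Step 3: locate the error. For a single error e at position i, S_ℓ = v_i·e·α_i^ℓ, so α_err = S_1/S_0.
  S_0^{−1} = 10^{−1} = 4 (mod 13), so α_err = 2·4 = 8 ≡ 8 = α_2. Error position i = 2.
  Consistency check: S_2/S_1 = 3·7 = 21 ≡ 8 = α_err ✓ (single-error assumption holds).
Step 4: error magnitude e = S_0/v_2 = S_0·∏_{j≠2}(α_2 − α_j) = 10·8 = 80 ≡ 2 (mod 13).
Step 5: correct position 2: c_2 = r_2 − e = 3 − 2 ≡ 1 (mod 13). Hence c = [7, 1, 9, 8, 10].
  Check: interpolating c through the α_i gives m(x) = 6 + 1·x (degree < 2) with m(α_i) = c_i for every i, so c is indeed a codeword.


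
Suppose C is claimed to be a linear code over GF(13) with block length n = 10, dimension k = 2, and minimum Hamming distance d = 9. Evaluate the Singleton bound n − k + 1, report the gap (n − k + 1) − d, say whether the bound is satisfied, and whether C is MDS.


Singleton RHS = n − k + 1 = 9, slack = 0, bound satisfied, MDS.

Singleton bound: d ≤ n − k + 1.
Here n = 10, k = 2, so n − k + 1 = 9.
Given d = 9, check d ≤ 9: YES.
Slack = (n − k + 1) − d = 0.
The code is MDS (slack = 0).
Description: the claimed parameters are [10, 2, 9]_13; such a code would be MDS (meets Singleton bound).


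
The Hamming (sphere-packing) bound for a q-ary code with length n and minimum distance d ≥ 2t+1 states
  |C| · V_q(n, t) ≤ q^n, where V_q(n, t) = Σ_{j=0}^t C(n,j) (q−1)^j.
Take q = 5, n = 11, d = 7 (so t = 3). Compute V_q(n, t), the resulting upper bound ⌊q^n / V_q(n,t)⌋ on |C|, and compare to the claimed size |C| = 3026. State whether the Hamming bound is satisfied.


V_q(n, t) = 11485, q^n = 48828125, Hamming bound = 4251, |C| = 3026 ≤ bound (satisfied).

Step 1: Compute V_q(n, t) = Σ_{j=0}^3 C(n, j) (q−1)^j.
  j = 0: C(11,0)·(4)^0 = 1·1 = 1.
  j = 1: C(11,1)·(4)^1 = 11·4 = 44.
  j = 2: C(11,2)·(4)^2 = 55·16 = 880.
  j = 3: C(11,3)·(4)^3 = 165·64 = 10560.
  V_q(n, t) = 1 + 44 + 880 + 10560 = 11485.
Step 2: q^n = 5^11 = 48828125.
Step 3: Hamming bound ⌊q^n / V_q(n,t)⌋ = ⌊48828125/11485⌋ = 4251.
Step 4: Compare |C| = 3026 to 4251: satisfied.
The claimed |C| lies below the Hamming bound.


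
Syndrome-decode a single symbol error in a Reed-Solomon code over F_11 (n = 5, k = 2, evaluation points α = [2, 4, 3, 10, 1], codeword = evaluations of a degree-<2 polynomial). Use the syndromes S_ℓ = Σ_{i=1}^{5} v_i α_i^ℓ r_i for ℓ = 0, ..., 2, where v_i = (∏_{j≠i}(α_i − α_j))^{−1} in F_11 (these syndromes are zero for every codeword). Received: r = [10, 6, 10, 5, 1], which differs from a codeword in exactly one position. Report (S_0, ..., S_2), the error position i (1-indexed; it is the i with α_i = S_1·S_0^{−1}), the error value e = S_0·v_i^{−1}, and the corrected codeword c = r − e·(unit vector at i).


S = (8, 2, 6), error at position 3, error magnitude e = 2, c = [10, 6, 8, 5, 1].

Step 1: column multipliers v_i = (∏_{j≠i}(α_i − α_j))^{−1} mod 11.
  i = 1 (α = 2): (2−4)(2−3)(2−10)(2−1) = (−2)·(−1)·(−8)·1 = −16 ≡ 6, so v_1 = 6^{−1} = 2 (mod 11).
  i = 2 (α = 4): (4−2)(4−3)(4−10)(4−1) = 2·1·(−6)·3 = −36 ≡ 8, so v_2 = 8^{−1} = 7 (mod 11).
  i = 3 (α = 3): (3−2)(3−4)(3−10)(3−1) = 1·(−1)·(−7)·2 = 14 ≡ 3, so v_3 = 3^{−1} = 4 (mod 11).
  i = 4 (α = 10): (10−2)(10−4)(10−3)(10−1) = 8·6·7·9 = 3024 ≡ 10, so v_4 = 10^{−1} = 10 (mod 11).
  i = 5 (α = 1): (1−2)(1−4)(1−3)(1−10) = (−1)·(−3)·(−2)·(−9) = 54 ≡ 10, so v_5 = 10^{−1} = 10 (mod 11).
  v = [2, 7, 4, 10, 10].
Step 2: syndromes of r = [10, 6, 10, 5, 1] (all sums mod 11).
  S_0 = Σ v_i r_i = 2·10 + 7·6 + 4·10 + 10·5 + 10·1 = 162 ≡ 8.
  S_1 = Σ v_i α_i r_i = 2·2·10 + 7·4·6 + 4·3·10 + 10·10·5 + 10·1·1 = 838 ≡ 2.
  α_i^2 mod 11 = [4, 5, 9, 1, 1].
  S_2 = Σ v_i α_i^2 r_i = 2·4·10 + 7·5·6 + 4·9·10 + 10·1·5 + 10·1·1 = 710 ≡ 6.
  S = (8, 2, 6) ≠ 0, so r is not a codeword (an error is present).
Step 3: locate the error. For a single error e at position i, S_ℓ = v_i·e·α_i^ℓ, so α_err = S_1/S_0.
  S_0^{−1} = 8^{−1} = 7 (mod 11), so α_err = 2·7 = 14 ≡ 3 = α_3. Error position i = 3.
  Consistency check: S_2/S_1 = 6·6 = 36 ≡ 3 = α_err ✓ (single-error assumption holds).
Step 4: error magnitude e = S_0/v_3 = S_0·∏_{j≠3}(α_3 − α_j) = 8·3 = 24 ≡ 2 (mod 11).
Step 5: correct position 3: c_3 = r_3 − e = 10 − 2 ≡ 8 (mod 11). Hence c = [10, 6, 8, 5, 1].
  Check: interpolating c through the α_i gives m(x) = 3 + 9·x (degree < 2) with m(α_i) = c_i for every i, so c is indeed a codeword.


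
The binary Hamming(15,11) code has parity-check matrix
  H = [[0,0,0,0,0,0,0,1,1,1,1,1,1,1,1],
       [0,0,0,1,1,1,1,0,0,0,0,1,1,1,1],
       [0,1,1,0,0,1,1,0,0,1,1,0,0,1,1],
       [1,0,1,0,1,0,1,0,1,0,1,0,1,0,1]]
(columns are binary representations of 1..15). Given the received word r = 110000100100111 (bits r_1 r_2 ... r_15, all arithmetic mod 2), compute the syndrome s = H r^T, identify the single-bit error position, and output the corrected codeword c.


s = (0, 0, 1, 0)^T, error position = 2, corrected codeword c = 100000100100111

Compute s = H r^T mod 2 one row at a time:
  s_1 = 0 + 0 + 1 + 0 + 0 + 1 + 1 + 1 = 4 ≡ 0 (mod 2).
  s_2 = 0 + 0 + 0 + 1 + 0 + 1 + 1 + 1 = 4 ≡ 0 (mod 2).
  s_3 = 1 + 0 + 0 + 1 + 1 + 0 + 1 + 1 = 5 ≡ 1 (mod 2).
  s_4 = 1 + 0 + 0 + 1 + 0 + 0 + 1 + 1 = 4 ≡ 0 (mod 2).
s = (0, 0, 1, 0)^T — this equals column 2 of H (binary 0010), so error is at position 2.
Correct: flip bit 2 of r = 110000100100111 to get c = 100000100100111.


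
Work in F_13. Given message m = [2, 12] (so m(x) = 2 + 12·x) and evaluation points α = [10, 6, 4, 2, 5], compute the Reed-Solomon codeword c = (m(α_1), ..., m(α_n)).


c = [5, 9, 11, 0, 10]

Message polynomial: m(x) = 2 + 12·x (mod 13).
For each evaluation point α_i, compute m(α_i) mod 13:
  α_1 = 10: Horner steps 12 → 5, so m(10) = 5.
  α_2 = 6: Horner steps 12 → 9, so m(6) = 9.
  α_3 = 4: Horner steps 12 → 11, so m(4) = 11.
  α_4 = 2: Horner steps 12 → 0, so m(2) = 0.
  α_5 = 5: Horner steps 12 → 10, so m(5) = 10.
Codeword c = [5, 9, 11, 0, 10] ∈ F_13^5.


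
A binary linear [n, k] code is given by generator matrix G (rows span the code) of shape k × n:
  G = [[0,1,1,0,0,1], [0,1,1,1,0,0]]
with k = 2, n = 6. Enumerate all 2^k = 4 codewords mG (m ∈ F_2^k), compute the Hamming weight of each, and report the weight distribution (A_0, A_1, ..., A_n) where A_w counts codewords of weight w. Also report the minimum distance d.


Weight distribution: A_0 = 1, A_2 = 1, A_3 = 2. Minimum distance d = 2.

Enumerate all 2^2 = 4 messages m ∈ F_2^2.
For each, compute codeword c = mG in F_2^6, then tally its weight.
  m = 00 → c = 000000, weight = 0.
  m = 10 → c = 011001, weight = 3.
  m = 01 → c = 011100, weight = 3.
  m = 11 → c = 000101, weight = 2.
Tally weights:
  weight 0: 1 codewords.
  weight 2: 1 codewords.
  weight 3: 2 codewords.
Minimum distance d = smallest w > 0 with A_w > 0 = 2.
Sanity: Σ A_w = 4 = 2^2 = 4 ✓.


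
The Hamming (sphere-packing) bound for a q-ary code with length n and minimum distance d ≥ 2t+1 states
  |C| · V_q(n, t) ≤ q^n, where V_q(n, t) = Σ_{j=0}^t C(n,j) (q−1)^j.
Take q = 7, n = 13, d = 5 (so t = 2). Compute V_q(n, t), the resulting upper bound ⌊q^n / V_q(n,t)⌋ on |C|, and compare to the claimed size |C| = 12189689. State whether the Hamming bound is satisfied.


V_q(n, t) = 2887, q^n = 96889010407, Hamming bound = 33560446, |C| = 12189689 ≤ bound (satisfied).

Step 1: Compute V_q(n, t) = Σ_{j=0}^2 C(n, j) (q−1)^j.
  j = 0: C(13,0)·(6)^0 = 1·1 = 1.
  j = 1: C(13,1)·(6)^1 = 13·6 = 78.
  j = 2: C(13,2)·(6)^2 = 78·36 = 2808.
  V_q(n, t) = 1 + 78 + 2808 = 2887.
Step 2: q^n = 7^13 = 96889010407.
Step 3: Hamming bound ⌊q^n / V_q(n,t)⌋ = ⌊96889010407/2887⌋ = 33560446.
Step 4: Compare |C| = 12189689 to 33560446: satisfied.
The claimed |C| lies below the Hamming bound.


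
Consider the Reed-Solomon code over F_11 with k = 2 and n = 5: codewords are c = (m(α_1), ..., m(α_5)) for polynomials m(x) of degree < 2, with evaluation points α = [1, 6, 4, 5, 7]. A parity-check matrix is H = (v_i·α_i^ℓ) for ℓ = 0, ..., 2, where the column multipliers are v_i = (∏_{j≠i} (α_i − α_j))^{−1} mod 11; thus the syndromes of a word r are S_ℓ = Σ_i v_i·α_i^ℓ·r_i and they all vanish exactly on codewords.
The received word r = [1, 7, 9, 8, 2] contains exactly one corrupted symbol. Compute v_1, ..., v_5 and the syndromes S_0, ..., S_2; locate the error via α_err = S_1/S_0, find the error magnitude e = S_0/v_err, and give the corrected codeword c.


S = (6, 9, 8), error at position 5, error magnitude e = 7, c = [1, 7, 9, 8, 6].

Step 1: column multipliers v_i = (∏_{j≠i}(α_i − α_j))^{−1} mod 11.
  i = 1 (α = 1): (1−6)(1−4)(1−5)(1−7) = (−5)·(−3)·(−4)·(−6) = 360 ≡ 8, so v_1 = 8^{−1} = 7 (mod 11).
  i = 2 (α = 6): (6−1)(6−4)(6−5)(6−7) = 5·2·1·(−1) = −10 ≡ 1, so v_2 = 1^{−1} = 1 (mod 11).
  i = 3 (α = 4): (4−1)(4−6)(4−5)(4−7) = 3·(−2)·(−1)·(−3) = −18 ≡ 4, so v_3 = 4^{−1} = 3 (mod 11).
  i = 4 (α = 5): (5−1)(5−6)(5−4)(5−7) = 4·(−1)·1·(−2) = 8 ≡ 8, so v_4 = 8^{−1} = 7 (mod 11).
  i = 5 (α = 7): (7−1)(7−6)(7−4)(7−5) = 6·1·3·2 = 36 ≡ 3, so v_5 = 3^{−1} = 4 (mod 11).
  v = [7, 1, 3, 7, 4].
Step 2: syndromes of r = [1, 7, 9, 8, 2] (all sums mod 11).
  S_0 = Σ v_i r_i = 7·1 + 1·7 + 3·9 + 7·8 + 4·2 = 105 ≡ 6.
  S_1 = Σ v_i α_i r_i = 7·1·1 + 1·6·7 + 3·4·9 + 7·5·8 + 4·7·2 = 493 ≡ 9.
  α_i^2 mod 11 = [1, 3, 5, 3, 5].
  S_2 = Σ v_i α_i^2 r_i = 7·1·1 + 1·3·7 + 3·5·9 + 7·3·8 + 4·5·2 = 371 ≡ 8.
  S = (6, 9, 8) ≠ 0, so r is not a codeword (an error is present).
Step 3: locate the error. For a single error e at position i, S_ℓ = v_i·e·α_i^ℓ, so α_err = S_1/S_0.
  S_0^{−1} = 6^{−1} = 2 (mod 11), so α_err = 9·2 = 18 ≡ 7 = α_5. Error position i = 5.
  Consistency check: S_2/S_1 = 8·5 = 40 ≡ 7 = α_err ✓ (single-error assumption holds).
Step 4: error magnitude e = S_0/v_5 = S_0·∏_{j≠5}(α_5 − α_j) = 6·3 = 18 ≡ 7 (mod 11).
Step 5: correct position 5: c_5 = r_5 − e = 2 − 7 ≡ 6 (mod 11). Hence c = [1, 7, 9, 8, 6].
  Check: interpolating c through the α_i gives m(x) = 2 + 10·x (degree < 2) with m(α_i) = c_i for every i, so c is indeed a codeword.


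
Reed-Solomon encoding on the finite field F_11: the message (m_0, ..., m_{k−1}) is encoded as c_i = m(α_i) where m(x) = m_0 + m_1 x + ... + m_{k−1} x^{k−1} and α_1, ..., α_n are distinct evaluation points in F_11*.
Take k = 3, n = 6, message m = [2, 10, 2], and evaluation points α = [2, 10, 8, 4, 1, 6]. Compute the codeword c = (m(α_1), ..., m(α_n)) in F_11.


c = [8, 5, 1, 8, 3, 2]

Message polynomial: m(x) = 2 + 10·x + 2·x^2 (mod 11).
For each evaluation point α_i, compute m(α_i) mod 11:
  α_1 = 2: Horner steps 2 → 3 → 8, so m(2) = 8.
  α_2 = 10: Horner steps 2 → 8 → 5, so m(10) = 5.
  α_3 = 8: Horner steps 2 → 4 → 1, so m(8) = 1.
  α_4 = 4: Horner steps 2 → 7 → 8, so m(4) = 8.
  α_5 = 1: Horner steps 2 → 1 → 3, so m(1) = 3.
  α_6 = 6: Horner steps 2 → 0 → 2, so m(6) = 2.
Codeword c = [8, 5, 1, 8, 3, 2] ∈ F_11^6.


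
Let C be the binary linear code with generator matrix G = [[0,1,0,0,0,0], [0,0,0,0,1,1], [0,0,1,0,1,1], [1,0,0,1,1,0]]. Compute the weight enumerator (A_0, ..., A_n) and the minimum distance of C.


Weight distribution: A_0 = 1, A_1 = 2, A_2 = 2, A_3 = 4, A_4 = 5, A_5 = 2. Minimum distance d = 1.

Enumerate all 2^4 = 16 messages m ∈ F_2^4.
For each, compute codeword c = mG in F_2^6, then tally its weight.
  m = 0000 → c = 000000, weight = 0.
  m = 1000 → c = 010000, weight = 1.
  m = 0100 → c = 000011, weight = 2.
  m = 1100 → c = 010011, weight = 3.
  m = 0010 → c = 001011, weight = 3.
  m = 1010 → c = 011011, weight = 4.
  m = 0110 → c = 001000, weight = 1.
  m = 1110 → c = 011000, weight = 2.
  m = 0001 → c = 100110, weight = 3.
  m = 1001 → c = 110110, weight = 4.
  m = 0101 → c = 100101, weight = 3.
  m = 1101 → c = 110101, weight = 4.
  m = 0011 → c = 101101, weight = 4.
  m = 1011 → c = 111101, weight = 5.
  m = 0111 → c = 101110, weight = 4.
  m = 1111 → c = 111110, weight = 5.
Tally weights:
  weight 0: 1 codewords.
  weight 1: 2 codewords.
  weight 2: 2 codewords.
  weight 3: 4 codewords.
  weight 4: 5 codewords.
  weight 5: 2 codewords.
Minimum distance d = smallest w > 0 with A_w > 0 = 1.
Sanity: Σ A_w = 16 = 2^4 = 16 ✓.


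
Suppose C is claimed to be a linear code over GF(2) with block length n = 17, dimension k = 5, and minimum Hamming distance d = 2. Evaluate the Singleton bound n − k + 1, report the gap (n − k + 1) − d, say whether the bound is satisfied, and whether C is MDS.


Singleton RHS = n − k + 1 = 13, slack = 11, bound satisfied, not MDS.

Singleton bound: d ≤ n − k + 1.
Here n = 17, k = 5, so n − k + 1 = 13.
Given d = 2, check d ≤ 13: YES.
Slack = (n − k + 1) − d = 11.
The code is NOT MDS (slack = 11 > 0).
Description: the claimed parameters are [17, 5, 2]_2; such a code would be non-MDS.


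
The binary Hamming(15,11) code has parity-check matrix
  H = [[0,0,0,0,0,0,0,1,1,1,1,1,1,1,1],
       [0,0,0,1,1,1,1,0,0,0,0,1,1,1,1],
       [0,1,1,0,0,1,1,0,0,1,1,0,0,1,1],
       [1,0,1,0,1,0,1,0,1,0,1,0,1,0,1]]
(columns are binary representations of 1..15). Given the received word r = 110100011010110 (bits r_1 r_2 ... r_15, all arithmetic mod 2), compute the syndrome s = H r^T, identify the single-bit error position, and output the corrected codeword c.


s = (1, 1, 1, 0)^T, error position = 14, corrected codeword c = 110100011010100

Compute s = H r^T mod 2 one row at a time:
  s_1 = 1 + 1 + 0 + 1 + 0 + 1 + 1 + 0 = 5 ≡ 1 (mod 2).
  s_2 = 1 + 0 + 0 + 0 + 0 + 1 + 1 + 0 = 3 ≡ 1 (mod 2).
  s_3 = 1 + 0 + 0 + 0 + 0 + 1 + 1 + 0 = 3 ≡ 1 (mod 2).
  s_4 = 1 + 0 + 0 + 0 + 1 + 1 + 1 + 0 = 4 ≡ 0 (mod 2).
s = (1, 1, 1, 0)^T — this equals column 14 of H (binary 1110), so error is at position 14.
Correct: flip bit 14 of r = 110100011010110 to get c = 110100011010100.


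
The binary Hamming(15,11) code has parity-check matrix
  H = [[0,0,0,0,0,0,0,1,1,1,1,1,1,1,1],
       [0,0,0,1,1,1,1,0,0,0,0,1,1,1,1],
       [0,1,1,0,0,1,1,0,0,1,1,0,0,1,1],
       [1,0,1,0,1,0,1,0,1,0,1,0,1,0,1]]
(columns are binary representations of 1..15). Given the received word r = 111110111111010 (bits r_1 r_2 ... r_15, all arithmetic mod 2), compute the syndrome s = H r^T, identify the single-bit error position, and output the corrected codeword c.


s = (0, 1, 0, 0)^T, error position = 4, corrected codeword c = 111010111111010

Compute s = H r^T mod 2 one row at a time:
  s_1 = 1 + 1 + 1 + 1 + 1 + 0 + 1 + 0 = 6 ≡ 0 (mod 2).
  s_2 = 1 + 1 + 0 + 1 + 1 + 0 + 1 + 0 = 5 ≡ 1 (mod 2).
  s_3 = 1 + 1 + 0 + 1 + 1 + 1 + 1 + 0 = 6 ≡ 0 (mod 2).
  s_4 = 1 + 1 + 1 + 1 + 1 + 1 + 0 + 0 = 6 ≡ 0 (mod 2).
s = (0, 1, 0, 0)^T — this equals column 4 of H (binary 0100), so error is at position 4.
Correct: flip bit 4 of r = 111110111111010 to get c = 111010111111010.
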